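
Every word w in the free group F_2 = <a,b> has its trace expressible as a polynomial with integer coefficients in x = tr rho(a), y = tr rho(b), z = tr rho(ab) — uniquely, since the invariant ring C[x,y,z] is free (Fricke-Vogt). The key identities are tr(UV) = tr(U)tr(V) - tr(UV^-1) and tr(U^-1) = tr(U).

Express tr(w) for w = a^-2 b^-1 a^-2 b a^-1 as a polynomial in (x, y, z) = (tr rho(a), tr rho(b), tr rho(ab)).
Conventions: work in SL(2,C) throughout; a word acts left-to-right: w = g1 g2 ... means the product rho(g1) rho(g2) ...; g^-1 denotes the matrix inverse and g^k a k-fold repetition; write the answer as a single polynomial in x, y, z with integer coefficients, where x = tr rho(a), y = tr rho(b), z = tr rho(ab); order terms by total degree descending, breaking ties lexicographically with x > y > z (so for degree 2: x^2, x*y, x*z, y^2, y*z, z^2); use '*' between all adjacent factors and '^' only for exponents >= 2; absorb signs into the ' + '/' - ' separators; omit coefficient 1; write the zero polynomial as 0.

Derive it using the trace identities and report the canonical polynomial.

tr(b a^-1) = tr(b) * tr(a) - tr(b a)   [inverse elimination on a] = x*y - z
so tr(a^-2 b) = tr(b a^-1) * tr(a) - tr(b)   [inverse elimination on a] = x^2*y - x*z - y
reduce: tr(b a^-3) = tr(a^-2 b) * tr(a) - tr(a^-2 b a)   [inverse elimination on a] = x^3*y - x^2*z - 2*x*y + z
tr(a^-2 b a^-2) = tr(b a^-3) * tr(a) - tr(b a^-2)   [inverse elimination on a] = x^4*y - x^3*z - 3*x^2*y + 2*x*z + y
so tr(b^2) = tr(b) * tr(b) - tr(1)   [square of b] = y^2 - 2
tr(b^2 a) = tr(b) * tr(a b) - tr(a)   [square of b] = y*z - x
tr(b a^-1 b) = tr(b^2) * tr(a) - tr(b^2 a)   [inverse elimination on a] = x*y^2 - y*z - x
reduce: tr(b a b a) = tr(b a) * tr(b a) - tr(1)   [split at a repeated b] = z^2 - 2
tr(b a^-1 b a) = tr(b a b) * tr(a) - tr(b a b a)   [inverse elimination on a] = x*y*z - x^2 - z^2 + 2
reduce: tr(b a^-1 b a^-1) = tr(b a^-1 b) * tr(a) - tr(b a^-1 b a)   [inverse elimination on a] = x^2*y^2 - 2*x*y*z + z^2 - 2
tr(a^-1 b a^-2 b) = tr(b a^-1 b a^-1) * tr(a) - tr(b a^-1 b)   [inverse elimination on a] = x^3*y^2 - 2*x^2*y*z - x*y^2 + x*z^2 + y*z - x
reduce: tr(b a^-2 b) = tr(a^-1 b^2) * tr(a) - tr(a^-1 b^2 a)   [inverse elimination on a] = x^2*y^2 - x*y*z - x^2 - y^2 + 2
tr(a^-2 b a^-2 b) = tr(a^-1 b a^-2 b) * tr(a) - tr(a^-1 b a^-2 b a)   [inverse elimination on a] = x^4*y^2 - 2*x^3*y*z - 2*x^2*y^2 + x^2*z^2 + 2*x*y*z + y^2 - 2
reduce: tr(a^-2 b^-1 a^-2 b) = tr(a^-2 b a^-2) * tr(b) - tr(a^-2 b a^-2 b)   [inverse elimination on b] = x^3*y*z - x^2*y^2 - x^2*z^2 + 2
tr(a b a) = tr(a) * tr(b a) - tr(b)   [square of a] = x*z - y
tr(b a b^-1 a) = tr(a b a) * tr(b) - tr(a b a b)   [inverse elimination on b] = x*y*z - y^2 - z^2 + 2
tr(b^-1 a^-1 b a) = tr(b a b^-1) * tr(a) - tr(b a b^-1 a)   [inverse elimination on a] = -x*y*z + x^2 + y^2 + z^2 - 2
tr(a^-1 b a^-1 b^-1) = tr(b^-1 a^-1 b) * tr(a) - tr(b^-1 a^-1 b a)   [inverse elimination on a] = x*y*z - y^2 - z^2 + 2
so tr(a^-1 b^-1 a^-2 b) = tr(a^-1 b a^-1 b^-1) * tr(a) - tr(a^-1 b a^-1 b^-1 a)   [inverse elimination on a] = x^2*y*z - x*y^2 - x*z^2 + x
so tr(a^-2 b^-1 a^-2 b a^-1) = tr(a^-2 b^-1 a^-2 b) * tr(a) - tr(a^-2 b^-1 a^-2 b a)   [inverse elimination on a] = x^4*y*z - x^3*y^2 - x^3*z^2 - x^2*y*z + x*y^2 + x*z^2 + x

x^4*y*z - x^3*y^2 - x^3*z^2 - x^2*y*z + x*y^2 + x*z^2 + x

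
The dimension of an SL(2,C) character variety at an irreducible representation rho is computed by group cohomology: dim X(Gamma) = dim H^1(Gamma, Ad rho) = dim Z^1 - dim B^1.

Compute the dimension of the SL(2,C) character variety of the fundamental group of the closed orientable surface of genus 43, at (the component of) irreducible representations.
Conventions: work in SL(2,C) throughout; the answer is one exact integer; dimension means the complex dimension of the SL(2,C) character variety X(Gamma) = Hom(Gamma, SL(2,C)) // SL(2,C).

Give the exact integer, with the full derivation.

252

Gamma = pi_1(Sigma_43) = < a_1, b_1, ..., a_43, b_43 | prod [a_i, b_i] > has 2g = 86 generators and 1 relator.
Before the relator condition, cocycle space has dim 3*86 = 258.
H^2 = coker(d_2) is dual to H^0 = 0 at irreducible rho (Poincare duality), so d_2 is onto: dim Z^1 = 255.
dim B^1 = 3 (coboundaries, injective at irreducible rho).
dim X = dim H^1 = 255 - 3 = 252.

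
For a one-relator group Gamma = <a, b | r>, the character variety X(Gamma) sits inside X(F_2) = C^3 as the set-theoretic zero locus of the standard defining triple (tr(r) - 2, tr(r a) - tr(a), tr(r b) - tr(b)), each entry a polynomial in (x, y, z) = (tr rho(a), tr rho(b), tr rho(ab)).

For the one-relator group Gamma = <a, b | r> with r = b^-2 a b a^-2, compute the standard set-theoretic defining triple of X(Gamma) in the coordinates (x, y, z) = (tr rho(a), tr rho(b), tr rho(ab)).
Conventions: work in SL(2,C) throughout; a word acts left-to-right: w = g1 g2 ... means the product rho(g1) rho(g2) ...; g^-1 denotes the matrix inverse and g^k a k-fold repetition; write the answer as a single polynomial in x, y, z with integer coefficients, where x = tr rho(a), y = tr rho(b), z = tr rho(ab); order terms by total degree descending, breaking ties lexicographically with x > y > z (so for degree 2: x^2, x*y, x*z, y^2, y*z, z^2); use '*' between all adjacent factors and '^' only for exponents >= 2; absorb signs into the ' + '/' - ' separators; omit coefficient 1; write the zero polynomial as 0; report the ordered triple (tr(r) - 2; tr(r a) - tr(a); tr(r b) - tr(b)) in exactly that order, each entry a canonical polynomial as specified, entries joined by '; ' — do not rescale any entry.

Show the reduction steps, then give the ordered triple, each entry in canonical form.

use: tr(b a^-1) = tr(b) * tr(a) - tr(b a)   [inverse elimination on a] = x*y - z
apply: tr(b a b) = tr(b) * tr(a b) - tr(a)   [square of b] = y*z - x
tr(b a b a) = tr(a b) * tr(a b) - tr(1)   [split at a repeated a] = z^2 - 2
tr(a^-1 b a b) = tr(b a b) * tr(a) - tr(b a b a)   [inverse elimination on a] = x*y*z - x^2 - z^2 + 2
apply: tr(a b a^-2 b) = tr(a^-1 b a b) * tr(a) - tr(a^-1 b a b a)   [inverse elimination on a] = x^2*y*z - x^3 - x*z^2 - y*z + 3*x
use: tr(a b a^-2 b^-1) = tr(a b a^-2) * tr(b) - tr(a b a^-2 b)   [inverse elimination on b] = -x^2*y*z + x^3 + x*y^2 + x*z^2 - 3*x
tr(b^-2 a b a^-2) = tr(a b a^-2 b^-1) * tr(b) - tr(a b a^-2)   [inverse elimination on b] = -x^2*y^2*z + x^3*y + x*y^3 + x*y*z^2 - 4*x*y + z
tr(a b a^-1 b^-1) = tr(a b a^-1) * tr(b) - tr(a b a^-1 b)   [inverse elimination on b] = -x*y*z + x^2 + y^2 + z^2 - 2
tr(b^-2 a b a^-1) = tr(a b a^-1 b^-1) * tr(b) - tr(a b a^-1)   [inverse elimination on b] = -x*y^2*z + x^2*y + y^3 + y*z^2 - 3*y
assemble the triple (tr(r) - 2; tr(r a) - x; tr(r b) - y)

-x^2*y^2*z + x^3*y + x*y^3 + x*y*z^2 - 4*x*y + z - 2; -x*y^2*z + x^2*y + y^3 + y*z^2 - x - 3*y; -x^2*y*z + x^3 + x*y^2 + x*z^2 - 3*x - y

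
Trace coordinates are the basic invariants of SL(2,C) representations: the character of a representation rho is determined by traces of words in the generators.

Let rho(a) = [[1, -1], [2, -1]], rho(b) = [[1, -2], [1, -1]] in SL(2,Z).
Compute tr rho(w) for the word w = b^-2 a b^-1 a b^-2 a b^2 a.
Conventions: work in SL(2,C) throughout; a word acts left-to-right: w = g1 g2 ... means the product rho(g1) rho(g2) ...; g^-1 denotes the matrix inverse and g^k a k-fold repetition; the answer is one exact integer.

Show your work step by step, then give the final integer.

0

rho(b^-1) = [[-1, 2], [-1, 1]]
... * rho(b^-1) = [[-1, 2], [-1, 1]]  ->  [[-1, 0], [0, -1]]
... * rho(a) = [[1, -1], [2, -1]]  ->  [[-1, 1], [-2, 1]]
... * rho(b^-1) = [[-1, 2], [-1, 1]]  ->  [[0, -1], [1, -3]]
... * rho(a) = [[1, -1], [2, -1]]  ->  [[-2, 1], [-5, 2]]
... * rho(b^-1) = [[-1, 2], [-1, 1]]  ->  [[1, -3], [3, -8]]
... * rho(b^-1) = [[-1, 2], [-1, 1]]  ->  [[2, -1], [5, -2]]
... * rho(a) = [[1, -1], [2, -1]]  ->  [[0, -1], [1, -3]]
... * rho(b) = [[1, -2], [1, -1]]  ->  [[-1, 1], [-2, 1]]
... * rho(b) = [[1, -2], [1, -1]]  ->  [[0, 1], [-1, 3]]
... * rho(a) = [[1, -1], [2, -1]]  ->  [[2, -1], [5, -2]]
tr = 2 + -2 = 0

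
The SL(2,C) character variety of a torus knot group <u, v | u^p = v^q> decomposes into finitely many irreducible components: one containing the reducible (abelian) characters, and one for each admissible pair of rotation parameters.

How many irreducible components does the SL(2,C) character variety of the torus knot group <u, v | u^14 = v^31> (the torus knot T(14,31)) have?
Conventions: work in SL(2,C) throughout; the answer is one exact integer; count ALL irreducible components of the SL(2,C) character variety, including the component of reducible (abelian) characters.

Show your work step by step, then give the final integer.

For T(14,31): irreducibility forces the central element u^14 = v^31 to one of +I, -I.
This locks tr(u) to 2*cos(pi*alpha/14), alpha in 1..13, and tr(v) to 2*cos(pi*beta/31), beta in 1..30, on each component of irreducible characters.
u^14 = (-1)^alpha I and v^31 = (-1)^beta I must agree, so alpha and beta have equal parity.
Enumerate parity-matched pairs: 7*15 odd-odd plus 6*15 even-even gives 195.
That is 195 components of irreducible characters, and with the reducible (abelian) component the total is 196.

196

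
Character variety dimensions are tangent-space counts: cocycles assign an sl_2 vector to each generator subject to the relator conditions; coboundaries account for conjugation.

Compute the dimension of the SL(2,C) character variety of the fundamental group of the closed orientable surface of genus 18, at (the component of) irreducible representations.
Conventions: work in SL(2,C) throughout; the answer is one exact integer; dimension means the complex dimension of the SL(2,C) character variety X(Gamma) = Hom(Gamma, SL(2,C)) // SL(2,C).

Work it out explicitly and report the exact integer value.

pi_1 of the closed genus-18 surface has 36 generators bound by the single product-of-commutators relator.
Before the relator condition, cocycle space has dim 3*36 = 108.
At an irreducible rho, H^2 = coker(d_2) vanishes (Poincare duality: H^2 is dual to H^0 = invariants = 0), so d_2 is surjective onto sl_2 and dim Z^1 = 108 - 3 = 105.
As always at irreducible rho, dim B^1 = 3.
Hence dim X = 105 - 3 = 102.

102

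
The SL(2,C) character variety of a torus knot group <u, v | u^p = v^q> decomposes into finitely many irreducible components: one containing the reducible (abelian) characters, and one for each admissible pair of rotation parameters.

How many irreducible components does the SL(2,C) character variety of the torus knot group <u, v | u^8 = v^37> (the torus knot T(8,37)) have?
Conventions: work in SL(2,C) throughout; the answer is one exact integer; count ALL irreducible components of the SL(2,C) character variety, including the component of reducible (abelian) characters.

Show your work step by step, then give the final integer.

127

For T(8,37): irreducibility forces the central element u^8 = v^37 to one of +I, -I.
So on each irreducible component the traces are pinned: tr(u) = 2*cos(pi*alpha/8) with 1 <= alpha <= 7, tr(v) = 2*cos(pi*beta/37) with 1 <= beta <= 36.
The two central values (-1)^alpha I and (-1)^beta I must be the same matrix, so alpha and beta share a parity.
count pairs: odd alpha (4 choices) x odd beta (18), plus even alpha (3) x even beta (18): 4*18 + 3*18 = 126.
components with irreducible characters: 126; plus the single component of reducible (abelian) characters: total 127.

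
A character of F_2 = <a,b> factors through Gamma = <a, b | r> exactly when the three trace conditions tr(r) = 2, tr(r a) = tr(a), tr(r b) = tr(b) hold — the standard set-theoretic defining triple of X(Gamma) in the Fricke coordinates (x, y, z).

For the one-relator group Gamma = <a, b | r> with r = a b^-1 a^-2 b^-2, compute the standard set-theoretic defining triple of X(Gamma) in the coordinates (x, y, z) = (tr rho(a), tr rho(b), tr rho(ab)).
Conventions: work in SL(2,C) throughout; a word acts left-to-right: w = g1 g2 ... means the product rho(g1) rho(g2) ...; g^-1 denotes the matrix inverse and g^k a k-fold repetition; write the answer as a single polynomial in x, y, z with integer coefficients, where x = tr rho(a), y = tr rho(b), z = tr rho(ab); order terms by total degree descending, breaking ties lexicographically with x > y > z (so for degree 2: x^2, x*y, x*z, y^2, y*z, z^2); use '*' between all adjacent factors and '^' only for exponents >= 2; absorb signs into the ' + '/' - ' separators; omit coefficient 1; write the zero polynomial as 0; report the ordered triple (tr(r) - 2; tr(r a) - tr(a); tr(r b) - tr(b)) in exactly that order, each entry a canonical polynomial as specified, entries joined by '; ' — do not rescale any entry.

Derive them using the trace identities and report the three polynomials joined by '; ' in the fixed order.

trace(b^-1) = trace(b) = y
trace(b^-1 a) = trace(a) trace(b) - trace(a b)  (eliminate b^-1) = x*y - z
next, trace(a^-1 b^-1) = trace(b^-1) trace(a) - trace(b^-1 a)  (eliminate a^-1) = z
next, trace(b a b) = trace(b) trace(a b) - trace(a)  (reduce the b square) = y*z - x
and trace(b a b a) = trace(a b) trace(a b) - trace(1)  (split on a) = z^2 - 2
next, trace(b a b a^-1) = trace(b a b) trace(a) - trace(b a b a)  (eliminate a^-1) = x*y*z - x^2 - z^2 + 2
trace(a b a^-2 b) = trace(b a b a^-1) trace(a) - trace(b a b)  (eliminate a^-1) = x^2*y*z - x^3 - x*z^2 - y*z + 3*x
trace(a^-2 b^-1 a b) = trace(a b a^-2) trace(b) - trace(a b a^-2 b)  (eliminate b^-1) = -x^2*y*z + x^3 + x*y^2 + x*z^2 - 3*x
trace(a b^-1 a^-2 b^-1) = trace(a^-2 b^-1 a) trace(b) - trace(a^-2 b^-1 a b)  (eliminate b^-1) = x^2*y*z - x^3 - x*y^2 - x*z^2 + y*z + 3*x
and trace(a b^-1 a^-2 b^-2) = trace(a b^-1 a^-2 b^-1) trace(b) - trace(a b^-1 a^-2)  (eliminate b^-1) = x^2*y^2*z - x^3*y - x*y^3 - x*y*z^2 + y^2*z + 3*x*y - z
trace(b^-2 a^2 b^-1 a^-1) = trace(b^-1 a^2 b^-1 a^-1) trace(b) - trace(b^-1 a^2 b^-1 a^-1 b) = x^2*y^2*z - x^3*y - x*y*z^2 - y^2*z + 2*x*y + z
and trace(a^2) = trace(a) trace(a) - trace(1) = x^2 - 2
and trace(a^2 b) = trace(a) trace(b a) - trace(b) = x*z - y
next, trace(a^2 b^-1) = trace(a^2) trace(b) - trace(a^2 b) = x^2*y - x*z - y
trace(b^-1 a^2 b^-1) = trace(a^2 b^-1) trace(b) - trace(a^2) = x^2*y^2 - x*y*z - x^2 - y^2 + 2
trace(b^-2 a^2 b^-1) = trace(b^-1 a^2 b^-1) trace(b) - trace(b^-1 a^2) = x^2*y^3 - x*y^2*z - 2*x^2*y - y^3 + x*z + 3*y
trace(a b^-1 a^-2 b^-2 a) = trace(b^-2 a^2 b^-1 a^-1) trace(a) - trace(b^-2 a^2 b^-1) = x^3*y^2*z - x^4*y - x^2*y^3 - x^2*y*z^2 + 4*x^2*y + y^3 - 3*y
assemble the triple (trace(r) - 2; trace(r a) - x; trace(r b) - y)

x^2*y^2*z - x^3*y - x*y^3 - x*y*z^2 + y^2*z + 3*x*y - z - 2; x^3*y^2*z - x^4*y - x^2*y^3 - x^2*y*z^2 + 4*x^2*y + y^3 - x - 3*y; x^2*y*z - x^3 - x*y^2 - x*z^2 + y*z + 3*x - y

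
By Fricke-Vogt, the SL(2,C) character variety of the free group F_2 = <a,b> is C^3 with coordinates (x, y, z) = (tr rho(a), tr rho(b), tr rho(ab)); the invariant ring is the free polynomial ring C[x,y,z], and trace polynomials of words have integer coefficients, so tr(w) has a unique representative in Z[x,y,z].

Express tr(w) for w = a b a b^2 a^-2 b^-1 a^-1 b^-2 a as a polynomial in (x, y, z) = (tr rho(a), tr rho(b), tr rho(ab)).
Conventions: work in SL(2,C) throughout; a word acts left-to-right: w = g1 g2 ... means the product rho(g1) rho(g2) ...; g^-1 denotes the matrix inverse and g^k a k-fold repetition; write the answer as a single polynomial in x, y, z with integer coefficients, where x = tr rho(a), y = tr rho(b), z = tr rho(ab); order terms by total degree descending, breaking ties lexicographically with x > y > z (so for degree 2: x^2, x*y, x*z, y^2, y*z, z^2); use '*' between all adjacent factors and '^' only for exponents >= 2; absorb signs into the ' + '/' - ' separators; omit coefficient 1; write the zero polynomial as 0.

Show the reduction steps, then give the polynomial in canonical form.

-x^3*y^3*z^3 + x^4*y^2*z^2 + x^2*y^4*z^2 + x^2*y^2*z^4 - 2*x^2*y^2*z^2 - 2*x^3*y*z - 2*x*y^3*z - 2*x*y*z^3 + 7*x*y*z + x^2 + y^2 + z^2 - 2

apply: trace(a b a) = trace(a) * trace(b a) - trace(b) = x*z - y
trace(a^2 b a) = trace(a) * trace(a b a) - trace(a b) = x^2*z - x*y - z
apply: trace(b a b a) = trace(b a) * trace(b a) - trace(1) = z^2 - 2
trace(b a b) = trace(b) * trace(a b) - trace(a) = y*z - x
trace(a b a b a) = trace(a) * trace(b a b a) - trace(b a b) = x*z^2 - y*z - x
trace(a^3 b a b) = trace(a) * trace(a b a b a) - trace(a b a b) = x^2*z^2 - x*y*z - x^2 - z^2 + 2
trace(a^3 b a) = trace(a) * trace(a^2 b a) - trace(a^2 b) = x^3*z - x^2*y - 2*x*z + y
use: trace(a^2 b a b^2 a) = trace(b) * trace(a^3 b a b) - trace(a^3 b a) = x^2*y*z^2 - x^3*z - x*y^2*z - y*z^2 + 2*x*z + y
trace(b a b a b a) = trace(a b a b) * trace(a b) - trace(b a) = z^3 - 3*z
use: trace(b a b a b) = trace(b) * trace(a b a b) - trace(a b a) = y*z^2 - x*z - y
use: trace(a b a^2 b a b) = trace(a) * trace(b a b a b a) - trace(b a b a b) = x*z^3 - y*z^2 - 2*x*z + y
use: trace(b^2) = trace(b) * trace(b) - trace(1) = y^2 - 2
use: trace(b a^2 b) = trace(a) * trace(b^2 a) - trace(b^2) = x*y*z - x^2 - y^2 + 2
apply: trace(a b a^2 b a) = trace(a) * trace(b a^2 b a) - trace(b a^2 b) = x^2*z^2 - 2*x*y*z + y^2 - 2
trace(a^2 b a b^2 a b) = trace(b) * trace(a b a^2 b a b) - trace(a b a^2 b a) = x*y*z^3 - x^2*z^2 - y^2*z^2 + 2
trace(b^-1 a^2 b a b^2 a) = trace(a^2 b a b^2 a) * trace(b) - trace(a^2 b a b^2 a b) = x^2*y^2*z^2 - x^3*y*z - x*y^3*z - x*y*z^3 + x^2*z^2 + 2*x*y*z + y^2 - 2
apply: trace(b^-2 a^2 b a b^2 a) = trace(b^-1 a^2 b a b^2 a) * trace(b) - trace(b^-1 a^2 b a b^2 a b) = x^2*y^3*z^2 - x^3*y^2*z - x*y^4*z - x*y^2*z^3 + x^3*z + 3*x*y^2*z + y^3 + y*z^2 - 2*x*z - 3*y
trace(b^-1 a^2 b a b^2 a^-1 b^-1) = trace(b^-2 a^2 b a b^2) * trace(a) - trace(b^-2 a^2 b a b^2 a) = -x^2*y^3*z^2 + x^3*y^2*z + x*y^4*z + x*y^2*z^3 - 3*x*y^2*z - x^2*y - y^3 - y*z^2 + x*z + 3*y
apply: trace(a b^-1 a^2 b a b) = trace(a^2 b a b a) * trace(b) - trace(a^2 b a b a b) = x^2*y*z^2 - x*y^2*z - x*z^3 - x^2*y + 2*x*z + y
apply: trace(a^4 b a b) = trace(a) * trace(a^2 b a b a) - trace(a^2 b a b) = x^3*z^2 - x^2*y*z - x^3 - 2*x*z^2 + y*z + 3*x
use: trace(a^4 b a) = trace(a) * trace(a^3 b a) - trace(a^3 b) = x^4*z - x^3*y - 3*x^2*z + 2*x*y + z
trace(a^2 b a b^2 a^2) = trace(b) * trace(a^4 b a b) - trace(a^4 b a) = x^3*y*z^2 - x^4*z - x^2*y^2*z - 2*x*y*z^2 + 3*x^2*z + y^2*z + x*y - z
trace(b^2 a b) = trace(b) * trace(b a b) - trace(b a) = y^2*z - x*y - z
use: trace(b a b a^2 b) = trace(a) * trace(b^2 a b a) - trace(b^2 a b) = x*y*z^2 - x^2*z - y^2*z + z
use: trace(a^2 b a^2 b a b) = trace(a) * trace(b a b a^2 b a) - trace(b a b a^2 b) = x^2*z^3 - 2*x*y*z^2 - x^2*z + y^2*z + x*y - z
apply: trace(a^2 b a^2 b a) = trace(a) * trace(b a^2 b a^2) - trace(b a^2 b a) = x^3*z^2 - 2*x^2*y*z + x*y^2 - x*z^2 + y*z - x
trace(a^2 b a b^2 a^2 b) = trace(b) * trace(a^2 b a^2 b a b) - trace(a^2 b a^2 b a) = x^2*y*z^3 - x^3*z^2 - 2*x*y^2*z^2 + x^2*y*z + y^3*z + x*z^2 - 2*y*z + x
use: trace(a b^-1 a^2 b a b^2 a) = trace(a^2 b a b^2 a^2) * trace(b) - trace(a^2 b a b^2 a^2 b) = x^3*y^2*z^2 - x^4*y*z - x^2*y^3*z - x^2*y*z^3 + x^3*z^2 + 2*x^2*y*z + x*y^2 - x*z^2 + y*z - x
trace(b a b^2 a b a) = trace(b) * trace(a b a b a b) - trace(a b a b a) = y*z^3 - x*z^2 - 2*y*z + x
apply: trace(a^2 b a b^2 a b a) = trace(a) * trace(b a b^2 a b a^2) - trace(b a b^2 a b a) = x^2*y*z^3 - x^3*z^2 - x*y^2*z^2 - y*z^3 + x*z^2 + 2*y*z + x
use: trace(a b a b a b a b) = trace(b a) * trace(b a b a b a) - trace(b^-1 a^-1 b^-1 a^-1) = z^4 - 4*z^2 + 2
apply: trace(b a b^2 a b a b a) = trace(b) * trace(a b a b a b a b) - trace(a b a b a b a) = y*z^4 - x*z^3 - 3*y*z^2 + 2*x*z + y
trace(a b a b^2 a) = trace(b) * trace(a^2 b a b) - trace(a^2 b a) = x*y*z^2 - x^2*z - y^2*z + z
use: trace(b a b^2 a b a b) = trace(b) * trace(a b a b^2 a b) - trace(a b a b^2 a) = y^2*z^3 - 2*x*y*z^2 + x^2*z - y^2*z + x*y - z
trace(a^2 b a b^2 a b a b) = trace(a) * trace(b a b^2 a b a b a) - trace(b a b^2 a b a b) = x*y*z^4 - x^2*z^3 - y^2*z^3 - x*y*z^2 + x^2*z + y^2*z + z
apply: trace(a b^-1 a^2 b a b^2 a b) = trace(a^2 b a b^2 a b a) * trace(b) - trace(a^2 b a b^2 a b a b) = x^2*y^2*z^3 - x^3*y*z^2 - x*y^3*z^2 - x*y*z^4 + x^2*z^3 + 2*x*y*z^2 - x^2*z + y^2*z + x*y - z
apply: trace(b^-1 a b^-1 a^2 b a b^2 a) = trace(a b^-1 a^2 b a b^2 a) * trace(b) - trace(a b^-1 a^2 b a b^2 a b) = x^3*y^3*z^2 - x^4*y^2*z - x^2*y^4*z - 2*x^2*y^2*z^3 + 2*x^3*y*z^2 + x*y^3*z^2 + x*y*z^4 + 2*x^2*y^2*z - x^2*z^3 + x*y^3 - 3*x*y*z^2 + x^2*z - 2*x*y + z
use: trace(b^-1 a^2 b a b^2 a^-1 b^-1 a) = trace(b^-1 a b^-1 a^2 b a b^2) * trace(a) - trace(b^-1 a b^-1 a^2 b a b^2 a) = -x^3*y^3*z^2 + x^4*y^2*z + x^2*y^4*z + 2*x^2*y^2*z^3 - x^3*y*z^2 - x*y^3*z^2 - x*y*z^4 - 3*x^2*y^2*z - x^3*y - x*y^3 + 3*x*y*z^2 + x^2*z + 3*x*y - z
use: trace(b^-1 a^2 b a b^2 a^-1 b^-1 a^-1) = trace(b^-1 a^2 b a b^2 a^-1 b^-1) * trace(a) - trace(b^-1 a^2 b a b^2 a^-1 b^-1 a) = -x^2*y^2*z^3 + x^3*y*z^2 + x*y^3*z^2 + x*y*z^4 - 4*x*y*z^2 + z
use: trace(b a b a b^2) = trace(b) * trace(b a b a b) - trace(b a b a) = y^2*z^2 - x*y*z - y^2 - z^2 + 2
use: trace(a b a b^2 a^-1 b) = trace(b a b a b^2) * trace(a) - trace(b a b a b^2 a) = x*y^2*z^2 - x^2*y*z - y*z^3 - x*y^2 + 2*y*z + x
trace(a b a b^2 a^-1 b^-1) = trace(a b a b^2 a^-1) * trace(b) - trace(a b a b^2 a^-1 b) = -x*y^2*z^2 + x^2*y*z + y^3*z + y*z^3 - 3*y*z - x
trace(a^-1 b^-1 a^-1 b^-2 a^2 b a b^2) = trace(b^-1 a^2 b a b^2 a^-1 b^-1 a^-1) * trace(b) - trace(b^-1 a^2 b a b^2 a^-1 b^-1 a^-1 b) = -x^2*y^3*z^3 + x^3*y^2*z^2 + x*y^4*z^2 + x*y^2*z^4 - 3*x*y^2*z^2 - x^2*y*z - y^3*z - y*z^3 + 4*y*z + x
trace(b^-1 a^2 b a) = trace(a^2 b a) * trace(b) - trace(a^2 b a b) = x^2*y*z - x*y^2 - x*z^2 + x
use: trace(b^-2 a^2 b a b a) = trace(a^2 b a b a b^-1) * trace(b) - trace(a^2 b a b a) = x^2*y^2*z^2 - x*y^3*z - x*y*z^3 - x^2*y^2 - x^2*z^2 + 3*x*y*z + x^2 + y^2 + z^2 - 2
trace(a^-1 b^-2 a^2 b a b) = trace(b^-2 a^2 b a b) * trace(a) - trace(b^-2 a^2 b a b a) = -x^2*y^2*z^2 + x^3*y*z + x*y^3*z + x*y*z^3 - 3*x*y*z - y^2 - z^2 + 2
apply: trace(a b a b^2 a^-2 b^-1 a^-1 b^-2 a) = trace(a^-1 b^-1 a^-1 b^-2 a^2 b a b^2) * trace(a) - trace(a^-1 b^-1 a^-1 b^-2 a^2 b a b^2 a) = -x^3*y^3*z^3 + x^4*y^2*z^2 + x^2*y^4*z^2 + x^2*y^2*z^4 - 2*x^2*y^2*z^2 - 2*x^3*y*z - 2*x*y^3*z - 2*x*y*z^3 + 7*x*y*z + x^2 + y^2 + z^2 - 2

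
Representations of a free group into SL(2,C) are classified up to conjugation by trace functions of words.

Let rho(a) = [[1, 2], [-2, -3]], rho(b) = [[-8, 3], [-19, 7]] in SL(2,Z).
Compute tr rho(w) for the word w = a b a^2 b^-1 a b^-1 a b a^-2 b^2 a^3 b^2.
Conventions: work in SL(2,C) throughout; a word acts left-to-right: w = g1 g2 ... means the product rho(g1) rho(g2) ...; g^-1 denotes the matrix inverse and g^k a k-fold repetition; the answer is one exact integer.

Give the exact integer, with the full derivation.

-2005498960645

rho(a) = [[1, 2], [-2, -3]]
... * rho(b) = [[-8, 3], [-19, 7]]  ->  [[-46, 17], [73, -27]]
... * rho(a) = [[1, 2], [-2, -3]]  ->  [[-80, -143], [127, 227]]
... * rho(a) = [[1, 2], [-2, -3]]  ->  [[206, 269], [-327, -427]]
... * rho(b^-1) = [[7, -3], [19, -8]]  ->  [[6553, -2770], [-10402, 4397]]
... * rho(a) = [[1, 2], [-2, -3]]  ->  [[12093, 21416], [-19196, -33995]]
... * rho(b^-1) = [[7, -3], [19, -8]]  ->  [[491555, -207607], [-780277, 329548]]
... * rho(a) = [[1, 2], [-2, -3]]  ->  [[906769, 1605931], [-1439373, -2549198]]
... * rho(b) = [[-8, 3], [-19, 7]]  ->  [[-37766841, 13961824], [59949746, -22162505]]
... * rho(a^-1) = [[-3, -2], [2, 1]]  ->  [[141224171, 89495506], [-224174248, -142061997]]
... * rho(a^-1) = [[-3, -2], [2, 1]]  ->  [[-244681501, -192952836], [388398750, 306286499]]
... * rho(b) = [[-8, 3], [-19, 7]]  ->  [[5623555892, -2084714355], [-8926633481, 3309201743]]
... * rho(b) = [[-8, 3], [-19, 7]]  ->  [[-5378874391, 2277667191], [8538234731, -3615488242]]
... * rho(a) = [[1, 2], [-2, -3]]  ->  [[-9934208773, -17590750355], [15769211215, 27922934188]]
... * rho(a) = [[1, 2], [-2, -3]]  ->  [[25247291937, 32903833519], [-40076657161, -52230380134]]
... * rho(a) = [[1, 2], [-2, -3]]  ->  [[-40560375101, -48216916683], [64384103107, 76537826080]]
... * rho(b) = [[-8, 3], [-19, 7]]  ->  [[1240604417785, -459199542084], [-1969291520376, 728917091881]]
... * rho(b) = [[-8, 3], [-19, 7]]  ->  [[-1200044042684, 507416458767], [1904907417269, -805454917961]]
tr = -1200044042684 + -805454917961 = -2005498960645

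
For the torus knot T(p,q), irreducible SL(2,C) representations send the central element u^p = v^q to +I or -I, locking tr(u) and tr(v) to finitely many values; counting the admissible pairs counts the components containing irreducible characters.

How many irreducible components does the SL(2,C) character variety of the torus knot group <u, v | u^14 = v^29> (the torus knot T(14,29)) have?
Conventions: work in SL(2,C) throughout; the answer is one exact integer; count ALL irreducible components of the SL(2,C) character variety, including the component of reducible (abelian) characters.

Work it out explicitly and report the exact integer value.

Gamma = < u, v | u^14 = v^29 > (torus knot T(14,29)); the central element u^14 = v^29 acts as +I or -I in any irreducible SL(2,C) representation.
This locks tr(u) to 2*cos(pi*alpha/14), alpha in 1..13, and tr(v) to 2*cos(pi*beta/29), beta in 1..28, on each component of irreducible characters.
u^14 = (-1)^alpha I and v^29 = (-1)^beta I must agree, so alpha and beta have equal parity.
Counting: 7 odd alphas x 14 odd betas + 6 even alphas x 14 even betas = 98 + 84 = 182.
That is 182 components of irreducible characters, and with the reducible (abelian) component the total is 183.

183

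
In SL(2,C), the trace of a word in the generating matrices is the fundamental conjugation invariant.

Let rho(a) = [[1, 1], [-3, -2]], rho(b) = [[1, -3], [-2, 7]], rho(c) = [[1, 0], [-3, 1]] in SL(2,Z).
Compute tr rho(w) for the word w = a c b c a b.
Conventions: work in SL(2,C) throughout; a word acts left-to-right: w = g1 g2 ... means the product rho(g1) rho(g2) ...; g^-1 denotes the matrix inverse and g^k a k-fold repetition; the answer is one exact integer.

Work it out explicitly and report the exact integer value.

rho(a) = [[1, 1], [-3, -2]]
... * rho(c) = [[1, 0], [-3, 1]]  ->  [[-2, 1], [3, -2]]
... * rho(b) = [[1, -3], [-2, 7]]  ->  [[-4, 13], [7, -23]]
... * rho(c) = [[1, 0], [-3, 1]]  ->  [[-43, 13], [76, -23]]
... * rho(a) = [[1, 1], [-3, -2]]  ->  [[-82, -69], [145, 122]]
... * rho(b) = [[1, -3], [-2, 7]]  ->  [[56, -237], [-99, 419]]
tr = 56 + 419 = 475

475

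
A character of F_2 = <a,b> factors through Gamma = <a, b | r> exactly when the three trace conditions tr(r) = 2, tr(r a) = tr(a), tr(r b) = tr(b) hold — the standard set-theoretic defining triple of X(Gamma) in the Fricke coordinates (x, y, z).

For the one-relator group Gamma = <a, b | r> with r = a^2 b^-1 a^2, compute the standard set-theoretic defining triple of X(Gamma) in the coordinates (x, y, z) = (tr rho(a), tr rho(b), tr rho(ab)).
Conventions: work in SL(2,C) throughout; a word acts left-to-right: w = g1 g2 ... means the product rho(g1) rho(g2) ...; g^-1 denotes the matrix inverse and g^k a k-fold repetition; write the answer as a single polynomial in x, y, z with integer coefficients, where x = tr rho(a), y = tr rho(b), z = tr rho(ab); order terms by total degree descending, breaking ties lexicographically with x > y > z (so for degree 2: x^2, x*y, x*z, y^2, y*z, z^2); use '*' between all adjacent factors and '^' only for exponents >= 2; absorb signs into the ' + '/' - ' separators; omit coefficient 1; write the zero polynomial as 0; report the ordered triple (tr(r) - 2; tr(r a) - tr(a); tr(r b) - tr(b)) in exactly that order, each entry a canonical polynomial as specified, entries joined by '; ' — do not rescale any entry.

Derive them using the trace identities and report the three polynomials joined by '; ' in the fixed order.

tr(a^2) = tr(a) tr(a) - tr(1) = x^2 - 2
tr(a^3) = tr(a) tr(a^2) - tr(a) = x^3 - 3*x
tr(a^4) = tr(a) tr(a^3) - tr(a^2) = x^4 - 4*x^2 + 2
tr(a b a) = tr(a) tr(b a) - tr(b) = x*z - y
tr(a^2 b a) = tr(a) tr(a b a) - tr(a b) = x^2*z - x*y - z
tr(a^4 b) = tr(a) tr(a^2 b a) - tr(a^2 b) = x^3*z - x^2*y - 2*x*z + y
tr(a^2 b^-1 a^2) = tr(a^4) tr(b) - tr(a^4 b) = x^4*y - x^3*z - 3*x^2*y + 2*x*z + y
tr(a^5) = tr(a) tr(a^4) - tr(a^3) = x^5 - 5*x^3 + 5*x
tr(a^5 b) = tr(a) tr(a^3 b a) - tr(a^3 b) = x^4*z - x^3*y - 3*x^2*z + 2*x*y + z
tr(a^2 b^-1 a^3) = tr(a^5) tr(b) - tr(a^5 b) = x^5*y - x^4*z - 4*x^3*y + 3*x^2*z + 3*x*y - z
tr(b a b a) = tr(a b) tr(a b) - tr(1)  (split on a) = z^2 - 2
tr(b a b) = tr(b) tr(a b) - tr(a)  (reduce the b square) = y*z - x
tr(b a^2 b a) = tr(a) tr(b a b a) - tr(b a b)  (reduce the a square) = x*z^2 - y*z - x
tr(b^2) = tr(b) tr(b) - tr(1)  (reduce the b square) = y^2 - 2
tr(b a^2 b) = tr(a) tr(b^2 a) - tr(b^2)  (reduce the a square) = x*y*z - x^2 - y^2 + 2
tr(a^2 b a^2 b) = tr(a) tr(b a^2 b a) - tr(b a^2 b)  (reduce the a square) = x^2*z^2 - 2*x*y*z + y^2 - 2
tr(a^2 b^-1 a^2 b) = tr(a^2 b a^2) tr(b) - tr(a^2 b a^2 b)  (eliminate b^-1) = x^3*y*z - x^2*y^2 - x^2*z^2 + 2
assemble the triple (tr(r) - 2; tr(r a) - x; tr(r b) - y)

x^4*y - x^3*z - 3*x^2*y + 2*x*z + y - 2; x^5*y - x^4*z - 4*x^3*y + 3*x^2*z + 3*x*y - x - z; x^3*y*z - x^2*y^2 - x^2*z^2 - y + 2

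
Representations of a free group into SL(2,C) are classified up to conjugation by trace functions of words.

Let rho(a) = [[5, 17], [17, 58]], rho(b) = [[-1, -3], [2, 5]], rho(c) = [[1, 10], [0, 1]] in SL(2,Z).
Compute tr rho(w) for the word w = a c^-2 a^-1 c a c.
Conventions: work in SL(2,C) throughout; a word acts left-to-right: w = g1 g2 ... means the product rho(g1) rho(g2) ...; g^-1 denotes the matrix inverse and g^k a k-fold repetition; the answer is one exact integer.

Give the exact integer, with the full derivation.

13467463

rho(a) = [[5, 17], [17, 58]]
... * rho(c^-1) = [[1, -10], [0, 1]]  ->  [[5, -33], [17, -112]]
... * rho(c^-1) = [[1, -10], [0, 1]]  ->  [[5, -83], [17, -282]]
... * rho(a^-1) = [[58, -17], [-17, 5]]  ->  [[1701, -500], [5780, -1699]]
... * rho(c) = [[1, 10], [0, 1]]  ->  [[1701, 16510], [5780, 56101]]
... * rho(a) = [[5, 17], [17, 58]]  ->  [[289175, 986497], [982617, 3352118]]
... * rho(c) = [[1, 10], [0, 1]]  ->  [[289175, 3878247], [982617, 13178288]]
tr = 289175 + 13178288 = 13467463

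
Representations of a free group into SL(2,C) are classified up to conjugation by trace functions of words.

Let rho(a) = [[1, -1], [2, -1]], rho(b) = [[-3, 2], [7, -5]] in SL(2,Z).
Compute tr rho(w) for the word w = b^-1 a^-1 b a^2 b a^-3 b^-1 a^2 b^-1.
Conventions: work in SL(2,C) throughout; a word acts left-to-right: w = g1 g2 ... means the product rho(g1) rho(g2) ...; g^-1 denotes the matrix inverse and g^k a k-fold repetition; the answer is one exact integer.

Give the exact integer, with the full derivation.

rho(b^-1) = [[-5, -2], [-7, -3]]
... * rho(a^-1) = [[-1, 1], [-2, 1]]  ->  [[9, -7], [13, -10]]
... * rho(b) = [[-3, 2], [7, -5]]  ->  [[-76, 53], [-109, 76]]
... * rho(a) = [[1, -1], [2, -1]]  ->  [[30, 23], [43, 33]]
... * rho(a) = [[1, -1], [2, -1]]  ->  [[76, -53], [109, -76]]
... * rho(b) = [[-3, 2], [7, -5]]  ->  [[-599, 417], [-859, 598]]
... * rho(a^-1) = [[-1, 1], [-2, 1]]  ->  [[-235, -182], [-337, -261]]
... * rho(a^-1) = [[-1, 1], [-2, 1]]  ->  [[599, -417], [859, -598]]
... * rho(a^-1) = [[-1, 1], [-2, 1]]  ->  [[235, 182], [337, 261]]
... * rho(b^-1) = [[-5, -2], [-7, -3]]  ->  [[-2449, -1016], [-3512, -1457]]
... * rho(a) = [[1, -1], [2, -1]]  ->  [[-4481, 3465], [-6426, 4969]]
... * rho(a) = [[1, -1], [2, -1]]  ->  [[2449, 1016], [3512, 1457]]
... * rho(b^-1) = [[-5, -2], [-7, -3]]  ->  [[-19357, -7946], [-27759, -11395]]
tr = -19357 + -11395 = -30752

-30752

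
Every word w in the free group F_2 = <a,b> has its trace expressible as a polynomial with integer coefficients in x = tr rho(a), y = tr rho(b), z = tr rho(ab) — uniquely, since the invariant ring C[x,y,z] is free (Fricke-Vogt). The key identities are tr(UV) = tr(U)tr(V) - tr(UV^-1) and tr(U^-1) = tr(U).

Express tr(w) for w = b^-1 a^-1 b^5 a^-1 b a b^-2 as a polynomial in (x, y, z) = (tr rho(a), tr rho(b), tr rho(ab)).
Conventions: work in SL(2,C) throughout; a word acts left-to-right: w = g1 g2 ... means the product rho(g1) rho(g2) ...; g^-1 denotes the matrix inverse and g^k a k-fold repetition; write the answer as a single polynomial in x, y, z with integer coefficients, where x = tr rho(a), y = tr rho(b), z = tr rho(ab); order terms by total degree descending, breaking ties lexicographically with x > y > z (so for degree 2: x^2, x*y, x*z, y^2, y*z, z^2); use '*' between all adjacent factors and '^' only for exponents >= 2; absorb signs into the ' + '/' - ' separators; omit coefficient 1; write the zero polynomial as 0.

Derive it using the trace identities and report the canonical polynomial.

-x^2*y^8*z + x^3*y^7 + x*y^9 + 2*x*y^7*z^2 + 4*x^2*y^6*z - y^8*z - y^6*z^3 - 5*x^3*y^5 - 9*x*y^7 - 9*x*y^5*z^2 - 3*x^2*y^4*z + 8*y^6*z + 4*y^4*z^3 + 7*x^3*y^3 + 27*x*y^5 + 11*x*y^3*z^2 - x^2*y^2*z - 20*y^4*z - 4*y^2*z^3 - 3*x^3*y - 30*x*y^3 - 4*x*y*z^2 + x^2*z + 16*y^2*z + z^3 + 10*x*y - 3*z

trace(b a b) = trace(b)*trace(a b) - trace(a) = y*z - x
and trace(a b^3) = trace(b)*trace(b a b) - trace(b a) = y^2*z - x*y - z
next, trace(b a b^3) = trace(b)*trace(a b^3) - trace(a b^2) = y^3*z - x*y^2 - 2*y*z + x
and trace(b^5 a) = trace(b)*trace(b a b^3) - trace(b a b^2) = y^4*z - x*y^3 - 3*y^2*z + 2*x*y + z
trace(b^2) = trace(b)*trace(b) - trace(1) = y^2 - 2
next, trace(b^3) = trace(b)*trace(b^2) - trace(b) = y^3 - 3*y
trace(b^4) = trace(b)*trace(b^3) - trace(b^2) = y^4 - 4*y^2 + 2
trace(b^5) = trace(b)*trace(b^4) - trace(b^3) = y^5 - 5*y^3 + 5*y
trace(b^2 a^2 b^3) = trace(a)*trace(b^5 a) - trace(b^5) = x*y^4*z - x^2*y^3 - y^5 - 3*x*y^2*z + 2*x^2*y + 5*y^3 + x*z - 5*y
trace(b^2 a^2 b^2) = trace(a)*trace(b^4 a) - trace(b^4) = x*y^3*z - x^2*y^2 - y^4 - 2*x*y*z + x^2 + 4*y^2 - 2
trace(a b^6 a) = trace(b)*trace(b^2 a^2 b^3) - trace(b^2 a^2 b^2) = x*y^5*z - x^2*y^4 - y^6 - 4*x*y^3*z + 3*x^2*y^2 + 6*y^4 + 3*x*y*z - x^2 - 9*y^2 + 2
and trace(a b a b) = trace(a b)*trace(a b) - trace(1) = z^2 - 2
trace(a b a) = trace(a)*trace(b a) - trace(b) = x*z - y
trace(b a b a b) = trace(b)*trace(a b a b) - trace(a b a) = y*z^2 - x*z - y
trace(a b a b^3) = trace(b)*trace(b a b a b) - trace(b a b a) = y^2*z^2 - x*y*z - y^2 - z^2 + 2
trace(b a b a b^3) = trace(b)*trace(a b a b^3) - trace(a b a b^2) = y^3*z^2 - x*y^2*z - y^3 - 2*y*z^2 + x*z + 3*y
and trace(a b a b^5) = trace(b)*trace(b a b a b^3) - trace(b a b a b^2) = y^4*z^2 - x*y^3*z - y^4 - 3*y^2*z^2 + 2*x*y*z + 4*y^2 + z^2 - 2
next, trace(a b^6 a b) = trace(b)*trace(a b a b^5) - trace(a b a b^4) = y^5*z^2 - x*y^4*z - y^5 - 4*y^3*z^2 + 3*x*y^2*z + 5*y^3 + 3*y*z^2 - x*z - 5*y
trace(b^6 a b^-1 a) = trace(a b^6 a)*trace(b) - trace(a b^6 a b) = x*y^6*z - x^2*y^5 - y^7 - y^5*z^2 - 3*x*y^4*z + 3*x^2*y^3 + 7*y^5 + 4*y^3*z^2 - x^2*y - 14*y^3 - 3*y*z^2 + x*z + 7*y
and trace(a^-1 b^6 a b^-1) = trace(b^6 a b^-1)*trace(a) - trace(b^6 a b^-1 a) = -x*y^6*z + x^2*y^5 + y^7 + y^5*z^2 + 4*x*y^4*z - 4*x^2*y^3 - 7*y^5 - 4*y^3*z^2 - 3*x*y^2*z + 3*x^2*y + 14*y^3 + 3*y*z^2 - 7*y
and trace(b^6) = trace(b)*trace(b^5) - trace(b^4) = y^6 - 6*y^4 + 9*y^2 - 2
next, trace(b a b^-2 a^-1 b^5) = trace(a^-1 b^6 a b^-1)*trace(b) - trace(a^-1 b^6 a) = -x*y^7*z + x^2*y^6 + y^8 + y^6*z^2 + 4*x*y^5*z - 4*x^2*y^4 - 8*y^6 - 4*y^4*z^2 - 3*x*y^3*z + 3*x^2*y^2 + 20*y^4 + 3*y^2*z^2 - 16*y^2 + 2
trace(a b a^2 b^4) = trace(a)*trace(b^4 a b a) - trace(b^4 a b) = x*y^3*z^2 - x^2*y^2*z - y^4*z - 2*x*y*z^2 + x^2*z + 3*y^2*z + x*y - z
next, trace(a b a^2 b^2) = trace(a)*trace(b^2 a b a) - trace(b^2 a b) = x*y*z^2 - x^2*z - y^2*z + z
next, trace(a b a^2 b) = trace(a)*trace(b a b a) - trace(b a b) = x*z^2 - y*z - x
and trace(a b a^2 b^3) = trace(b)*trace(a b a^2 b^2) - trace(a b a^2 b) = x*y^2*z^2 - x^2*y*z - y^3*z - x*z^2 + 2*y*z + x
trace(a b^5 a b a) = trace(b)*trace(a b a^2 b^4) - trace(a b a^2 b^3) = x*y^4*z^2 - x^2*y^3*z - y^5*z - 3*x*y^2*z^2 + 2*x^2*y*z + 4*y^3*z + x*y^2 + x*z^2 - 3*y*z - x
and trace(a b a b a b) = trace(b a)*trace(b a b a) - trace(b^-1 a^-1) = z^3 - 3*z
trace(a b a b a b^2) = trace(b)*trace(a b a b a b) - trace(a b a b a) = y*z^3 - x*z^2 - 2*y*z + x
trace(b^2 a b a b a b) = trace(b)*trace(a b a b a b^2) - trace(a b a b a b) = y^2*z^3 - x*y*z^2 - 2*y^2*z - z^3 + x*y + 3*z
and trace(a b a b a b^4) = trace(b)*trace(b^2 a b a b a b) - trace(b^2 a b a b a) = y^3*z^3 - x*y^2*z^2 - 2*y^3*z - 2*y*z^3 + x*y^2 + x*z^2 + 5*y*z - x
trace(a b^5 a b a b) = trace(b)*trace(a b a b a b^4) - trace(a b a b a b^3) = y^4*z^3 - x*y^3*z^2 - 2*y^4*z - 3*y^2*z^3 + x*y^3 + 2*x*y*z^2 + 7*y^2*z + z^3 - 2*x*y - 3*z
trace(b^-1 a b^5 a b a) = trace(a b^5 a b a)*trace(b) - trace(a b^5 a b a b) = x*y^5*z^2 - x^2*y^4*z - y^6*z - y^4*z^3 - 2*x*y^3*z^2 + 2*x^2*y^2*z + 6*y^4*z + 3*y^2*z^3 - x*y*z^2 - 10*y^2*z - z^3 + x*y + 3*z
trace(b^5 a b a b^-2 a) = trace(b^-1 a b^5 a b a)*trace(b) - trace(b^-1 a b^5 a b a b) = x*y^6*z^2 - x^2*y^5*z - y^7*z - y^5*z^3 - 3*x*y^4*z^2 + 3*x^2*y^3*z + 7*y^5*z + 3*y^3*z^3 + 2*x*y^2*z^2 - 2*x^2*y*z - 14*y^3*z - y*z^3 - x*z^2 + 6*y*z + x
next, trace(b a b^-2 a^-1 b^5 a) = trace(b^5 a b a b^-2)*trace(a) - trace(b^5 a b a b^-2 a) = -x*y^6*z^2 + x^2*y^5*z + y^7*z + y^5*z^3 + 3*x*y^4*z^2 - 3*x^2*y^3*z - 7*y^5*z - 3*y^3*z^3 - x*y^2*z^2 + x^2*y*z + 14*y^3*z + y*z^3 - x*y^2 - 6*y*z + x
trace(b^-1 a^-1 b^5 a^-1 b a b^-1) = trace(b a b^-2 a^-1 b^5)*trace(a) - trace(b a b^-2 a^-1 b^5 a) = -x^2*y^7*z + x^3*y^6 + x*y^8 + 2*x*y^6*z^2 + 3*x^2*y^5*z - y^7*z - y^5*z^3 - 4*x^3*y^4 - 8*x*y^6 - 7*x*y^4*z^2 + 7*y^5*z + 3*y^3*z^3 + 3*x^3*y^2 + 20*x*y^4 + 4*x*y^2*z^2 - x^2*y*z - 14*y^3*z - y*z^3 - 15*x*y^2 + 6*y*z + x
next, trace(b a b^-1 a^-1 b^5 a) = trace(b^5 a b a b^-1)*trace(a) - trace(b^5 a b a b^-1 a) = -x*y^5*z^2 + x^2*y^4*z + y^6*z + y^4*z^3 + 3*x*y^3*z^2 - 3*x^2*y^2*z - 6*y^4*z - 3*y^2*z^3 - x*y^3 - x*y*z^2 + x^2*z + 10*y^2*z + z^3 + 2*x*y - 3*z
next, trace(b^-1 a^-1 b^5 a^-1 b a) = trace(b a b^-1 a^-1 b^5)*trace(a) - trace(b a b^-1 a^-1 b^5 a) = -x^2*y^6*z + x^3*y^5 + x*y^7 + 2*x*y^5*z^2 + 3*x^2*y^4*z - y^6*z - y^4*z^3 - 4*x^3*y^3 - 7*x*y^5 - 7*x*y^3*z^2 + 6*y^4*z + 3*y^2*z^3 + 3*x^3*y + 15*x*y^3 + 4*x*y*z^2 - x^2*z - 10*y^2*z - z^3 - 9*x*y + 3*z
trace(b^-1 a^-1 b^5 a^-1 b a b^-2) = trace(b^-1 a^-1 b^5 a^-1 b a b^-1)*trace(b) - trace(b^-1 a^-1 b^5 a^-1 b a) = -x^2*y^8*z + x^3*y^7 + x*y^9 + 2*x*y^7*z^2 + 4*x^2*y^6*z - y^8*z - y^6*z^3 - 5*x^3*y^5 - 9*x*y^7 - 9*x*y^5*z^2 - 3*x^2*y^4*z + 8*y^6*z + 4*y^4*z^3 + 7*x^3*y^3 + 27*x*y^5 + 11*x*y^3*z^2 - x^2*y^2*z - 20*y^4*z - 4*y^2*z^3 - 3*x^3*y - 30*x*y^3 - 4*x*y*z^2 + x^2*z + 16*y^2*z + z^3 + 10*x*y - 3*z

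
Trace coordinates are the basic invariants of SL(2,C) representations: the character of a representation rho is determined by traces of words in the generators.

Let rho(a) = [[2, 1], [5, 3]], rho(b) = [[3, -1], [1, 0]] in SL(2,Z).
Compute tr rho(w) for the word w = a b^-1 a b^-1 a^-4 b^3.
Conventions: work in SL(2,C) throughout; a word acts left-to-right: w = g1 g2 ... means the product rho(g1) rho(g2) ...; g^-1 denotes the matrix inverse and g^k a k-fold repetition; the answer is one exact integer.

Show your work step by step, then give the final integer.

48190

rho(a) = [[2, 1], [5, 3]]
... * rho(b^-1) = [[0, 1], [-1, 3]]  ->  [[-1, 5], [-3, 14]]
... * rho(a) = [[2, 1], [5, 3]]  ->  [[23, 14], [64, 39]]
... * rho(b^-1) = [[0, 1], [-1, 3]]  ->  [[-14, 65], [-39, 181]]
... * rho(a^-1) = [[3, -1], [-5, 2]]  ->  [[-367, 144], [-1022, 401]]
... * rho(a^-1) = [[3, -1], [-5, 2]]  ->  [[-1821, 655], [-5071, 1824]]
... * rho(a^-1) = [[3, -1], [-5, 2]]  ->  [[-8738, 3131], [-24333, 8719]]
... * rho(a^-1) = [[3, -1], [-5, 2]]  ->  [[-41869, 15000], [-116594, 41771]]
... * rho(b) = [[3, -1], [1, 0]]  ->  [[-110607, 41869], [-308011, 116594]]
... * rho(b) = [[3, -1], [1, 0]]  ->  [[-289952, 110607], [-807439, 308011]]
... * rho(b) = [[3, -1], [1, 0]]  ->  [[-759249, 289952], [-2114306, 807439]]
tr = -759249 + 807439 = 48190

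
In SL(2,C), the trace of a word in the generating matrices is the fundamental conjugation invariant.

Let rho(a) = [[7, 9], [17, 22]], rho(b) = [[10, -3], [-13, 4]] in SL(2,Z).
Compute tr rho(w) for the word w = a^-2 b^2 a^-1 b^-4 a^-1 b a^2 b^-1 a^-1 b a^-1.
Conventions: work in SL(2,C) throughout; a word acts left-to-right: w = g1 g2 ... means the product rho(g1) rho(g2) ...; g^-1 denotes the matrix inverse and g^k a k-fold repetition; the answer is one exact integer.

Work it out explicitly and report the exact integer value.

rho(a^-1) = [[22, -9], [-17, 7]]
... * rho(a^-1) = [[22, -9], [-17, 7]]  ->  [[637, -261], [-493, 202]]
... * rho(b) = [[10, -3], [-13, 4]]  ->  [[9763, -2955], [-7556, 2287]]
... * rho(b) = [[10, -3], [-13, 4]]  ->  [[136045, -41109], [-105291, 31816]]
... * rho(a^-1) = [[22, -9], [-17, 7]]  ->  [[3691843, -1512168], [-2857274, 1170331]]
... * rho(b^-1) = [[4, 3], [13, 10]]  ->  [[-4890812, -4046151], [3785207, 3131488]]
... * rho(b^-1) = [[4, 3], [13, 10]]  ->  [[-72163211, -55133946], [55850172, 42670501]]
... * rho(b^-1) = [[4, 3], [13, 10]]  ->  [[-1005394142, -767829093], [778117201, 594255526]]
... * rho(b^-1) = [[4, 3], [13, 10]]  ->  [[-14003354777, -10694473356], [10837790642, 8276906863]]
... * rho(a^-1) = [[22, -9], [-17, 7]]  ->  [[-126267758042, 51168879501], [97723977453, -39601767737]]
... * rho(b) = [[10, -3], [-13, 4]]  ->  [[-1927873013933, 583478792130], [1492062755111, -451579003307]]
... * rho(a) = [[7, 9], [17, 22]]  ->  [[-3575971631321, -4514323698537], [2767596229558, 3493826723245]]
... * rho(a) = [[7, 9], [17, 22]]  ->  [[-101775304294376, -131498866049703], [78768227902071, 101772553977412]]
... * rho(b^-1) = [[4, 3], [13, 10]]  ->  [[-2116586475823643, -1620314573380158], [1638116113314640, 1254030223480333]]
... * rho(a^-1) = [[22, -9], [-17, 7]]  ->  [[-19019554720657460, 7707076268751681], [14720040693756419, -5964833455469429]]
... * rho(b) = [[10, -3], [-13, 4]]  ->  [[-290387538700346453, 87886969236979104], [224743241858666767, -68019455903146973]]
... * rho(a^-1) = [[22, -9], [-17, 7]]  ->  [[-7882604328436266734, 3228696632961971805], [6100682071244167415, -2498825368050029714]]
tr = -7882604328436266734 + -2498825368050029714 = -10381429696486296448

-10381429696486296448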